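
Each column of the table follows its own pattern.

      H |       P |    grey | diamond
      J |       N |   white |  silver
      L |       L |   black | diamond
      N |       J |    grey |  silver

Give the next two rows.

For the first letter, letters move forward 2 places in the alphabet: H, J, L, N → P → R.
Second letter: letters move back 2 places in the alphabet, so P, N, L, J → H → F.
Shade goes grey, white, black, grey → white → black (repeats grey → white → black).
Rank — alternates diamond ↔ silver: diamond, silver, diamond, silver → diamond → silver.
So the next two rows are P  H  white  diamond and R  F  black  silver.

P  H  white  diamond; R  F  black  silver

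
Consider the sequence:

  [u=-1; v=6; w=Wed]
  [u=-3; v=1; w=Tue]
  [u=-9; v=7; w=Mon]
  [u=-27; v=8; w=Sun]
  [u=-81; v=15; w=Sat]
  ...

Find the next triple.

[u=-243; v=23; w=Fri]

U goes -1, -3, -9, -27, -81 → -243 (×3 each step).
For the v, each term is the sum of the two before it: 6, 1, 7, 8, 15 → 23.
W — runs backward through the weekdays Mon→Sun: Wed, Tue, Mon, Sun, Sat → Fri.
Putting it together: [u=-243; v=23; w=Fri].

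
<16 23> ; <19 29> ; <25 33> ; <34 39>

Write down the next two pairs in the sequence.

First part — differences are 3, 6, 9, … (increasing by 3 each time): 16, 19, 25, 34 → 46 → 61.
For the second part, alternating steps +6, +4, +6, +4, …: 23, 29, 33, 39 → 43 → 49.
Putting the parts together: <46 43> and then <61 49>.

<46 43>, <61 49>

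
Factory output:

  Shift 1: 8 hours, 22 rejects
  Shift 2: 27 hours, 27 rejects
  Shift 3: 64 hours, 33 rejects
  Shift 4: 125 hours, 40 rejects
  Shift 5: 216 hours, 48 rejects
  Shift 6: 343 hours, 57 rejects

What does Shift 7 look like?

For the hours, perfect cubes: 2³, 3³, 4³, …: 8, 27, 64, 125, 216, 343 → 512.
Rejects: differences are 5, 6, 7, … (increasing by 1 each time); 22, 27, 33, 40, 48, 57 → 67.
Putting it together: 512 hours, 67 rejects.

512 hours, 67 rejects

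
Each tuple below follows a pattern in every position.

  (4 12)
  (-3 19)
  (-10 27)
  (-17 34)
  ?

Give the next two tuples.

First entry goes 4, -3, -10, -17 → -24 → -31 (−7 each step).
Second entry goes 12, 19, 27, 34 → 42 → 49 (alternating steps +7, +8, +7, +8, …).
So the next two tuples are (-24 42) and (-31 49).

(-24 42), (-31 49)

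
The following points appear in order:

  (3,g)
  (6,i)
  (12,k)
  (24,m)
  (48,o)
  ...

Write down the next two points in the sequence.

(96,q), (192,s)

First component goes 3, 6, 12, 24, 48 → 96 → 192 (×2 each step).
Letter: g, i, k, m, o → q → s (letters move forward 2 places in the alphabet).
So the next two points are (96,q) and (192,s).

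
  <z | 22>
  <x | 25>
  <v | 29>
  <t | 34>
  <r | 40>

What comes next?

Letter goes z, x, v, t, r → p (letters move back 2 places in the alphabet).
Second value goes 22, 25, 29, 34, 40 → 47 (differences are 3, 4, 5, … (increasing by 1 each time)).
Putting it together: <p | 47>.

<p | 47>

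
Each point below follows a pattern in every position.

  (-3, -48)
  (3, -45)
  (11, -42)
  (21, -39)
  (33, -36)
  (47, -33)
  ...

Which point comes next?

(63, -30)

First component: -3, 3, 11, 21, 33, 47 → 63 (differences are 6, 8, 10, … (increasing by 2 each time)).
Second component: -48, -45, -42, -39, -36, -33 → -30 (+3 each step).
Combining the parts gives (63, -30).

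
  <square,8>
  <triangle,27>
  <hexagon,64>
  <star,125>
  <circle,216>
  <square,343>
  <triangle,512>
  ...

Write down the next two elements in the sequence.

Shape: repeats square → triangle → hexagon → star → circle; square, triangle, hexagon, star, circle, square, triangle → hexagon → star.
Second part goes 8, 27, 64, 125, 216, 343, 512 → 729 → 1000 (perfect cubes: 2³, 3³, 4³, …).
So the next two elements are <hexagon,729> and <star,1000>.

<hexagon,729>, <star,1000>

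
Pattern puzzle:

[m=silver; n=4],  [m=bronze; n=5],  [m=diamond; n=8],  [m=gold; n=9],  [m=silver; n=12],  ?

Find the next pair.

For the m, repeats silver → bronze → diamond → gold: silver, bronze, diamond, gold, silver → bronze.
For the n, alternating steps +1, +3, +1, +3, …: 4, 5, 8, 9, 12 → 13.
Putting it together: [m=bronze; n=13].

[m=bronze; n=13]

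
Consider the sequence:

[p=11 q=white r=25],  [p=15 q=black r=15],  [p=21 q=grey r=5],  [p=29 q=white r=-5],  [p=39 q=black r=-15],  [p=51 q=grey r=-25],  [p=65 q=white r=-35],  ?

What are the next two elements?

[p=81 q=black r=-45], [p=99 q=grey r=-55]

P — differences are 4, 6, 8, … (increasing by 2 each time): 11, 15, 21, 29, 39, 51, 65 → 81 → 99.
Q: repeats white → black → grey, so white, black, grey, white, black, grey, white → black → grey.
R: −10 each step, so 25, 15, 5, -5, -15, -25, -35 → -45 → -55.
Putting the parts together: [p=81 q=black r=-45] and then [p=99 q=grey r=-55].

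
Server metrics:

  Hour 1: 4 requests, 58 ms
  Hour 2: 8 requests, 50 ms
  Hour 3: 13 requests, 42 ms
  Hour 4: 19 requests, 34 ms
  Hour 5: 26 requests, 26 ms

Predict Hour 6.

Requests — differences are 4, 5, 6, … (increasing by 1 each time): 4, 8, 13, 19, 26 → 34.
Ms: −8 each step, so 58, 50, 42, 34, 26 → 18.
So the next record is 34 requests, 18 ms.

34 requests, 18 ms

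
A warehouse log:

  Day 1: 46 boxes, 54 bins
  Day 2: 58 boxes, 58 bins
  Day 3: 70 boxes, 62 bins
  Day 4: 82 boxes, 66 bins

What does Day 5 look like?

94 boxes, 70 bins

Boxes: +12 each step; 46, 58, 70, 82 → 94.
For the bins, +4 each step: 54, 58, 62, 66 → 70.
Combining the parts gives 94 boxes, 70 bins.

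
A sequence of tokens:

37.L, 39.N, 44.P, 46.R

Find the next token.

51.T

First component: alternating steps +2, +5, +2, +5, …, so 37, 39, 44, 46 → 51.
Letter: L, N, P, R → T (letters move forward 2 places in the alphabet).
Putting it together: 51.T.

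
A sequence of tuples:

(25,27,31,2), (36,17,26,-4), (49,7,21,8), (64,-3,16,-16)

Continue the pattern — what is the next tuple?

First value: perfect squares: 5², 6², 7², …, so 25, 36, 49, 64 → 81.
Second value: −10 each step; 27, 17, 7, -3 → -13.
Third value — −5 each step: 31, 26, 21, 16 → 11.
Fourth value: ×(-2) each step, so 2, -4, 8, -16 → 32.
So the next tuple is (81,-13,11,32).

(81,-13,11,32)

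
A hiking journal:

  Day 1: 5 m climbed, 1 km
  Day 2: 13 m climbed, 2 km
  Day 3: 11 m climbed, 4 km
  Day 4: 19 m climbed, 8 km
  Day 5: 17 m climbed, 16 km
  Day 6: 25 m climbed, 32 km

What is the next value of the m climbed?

23

M climbed: alternating steps +8, −2, +8, −2, …, so 5, 13, 11, 19, 17, 25 → 23.
Km: ×2 each step, so 1, 2, 4, 8, 16, 32 → 64.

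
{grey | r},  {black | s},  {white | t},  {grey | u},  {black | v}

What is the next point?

Shade — repeats grey → black → white: grey, black, white, grey, black → white.
Letter: letters move forward 1 place in the alphabet; r, s, t, u, v → w.
Putting it together: {white | w}.

{white | w}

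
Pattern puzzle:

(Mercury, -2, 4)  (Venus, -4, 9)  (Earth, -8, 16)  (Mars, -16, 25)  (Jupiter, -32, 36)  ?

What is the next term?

(Saturn, -64, 49)

Planet: runs through the planets Mercury→Neptune, so Mercury, Venus, Earth, Mars, Jupiter → Saturn.
For the second entry, ×2 each step: -2, -4, -8, -16, -32 → -64.
Third entry: perfect squares: 2², 3², 4², …; 4, 9, 16, 25, 36 → 49.
Putting it together: (Saturn, -64, 49).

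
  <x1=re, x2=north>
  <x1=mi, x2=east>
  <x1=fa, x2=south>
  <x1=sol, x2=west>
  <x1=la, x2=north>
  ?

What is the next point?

X1 goes re, mi, fa, sol, la → ti (runs through the solfège scale do→ti).
For the x2, repeats north → east → south → west: north, east, south, west, north → east.
Combining the parts gives <x1=ti, x2=east>.

<x1=ti, x2=east>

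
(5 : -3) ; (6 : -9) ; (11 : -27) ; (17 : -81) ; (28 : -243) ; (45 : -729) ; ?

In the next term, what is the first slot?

73

First slot — each term is the sum of the two before it: 5, 6, 11, 17, 28, 45 → 73.
For the second slot, ×3 each step: -3, -9, -27, -81, -243, -729 → -2187.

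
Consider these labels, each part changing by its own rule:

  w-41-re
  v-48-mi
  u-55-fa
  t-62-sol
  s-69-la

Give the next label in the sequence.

For the letter, letters move back 1 place in the alphabet: w, v, u, t, s → r.
Second component: 41, 48, 55, 62, 69 → 76 (+7 each step).
Note goes re, mi, fa, sol, la → ti (runs through the solfège scale do→ti).
Combining the parts gives r-76-ti.

r-76-ti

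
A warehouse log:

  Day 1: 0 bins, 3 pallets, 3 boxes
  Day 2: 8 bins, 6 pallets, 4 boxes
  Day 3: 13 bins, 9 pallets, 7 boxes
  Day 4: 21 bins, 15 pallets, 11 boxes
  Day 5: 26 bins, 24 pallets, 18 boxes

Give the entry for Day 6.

Bins goes 0, 8, 13, 21, 26 → 34 (alternating steps +8, +5, +8, +5, …).
Pallets: 3, 6, 9, 15, 24 → 39 (each term is the sum of the two before it).
Boxes — each term is the sum of the two before it: 3, 4, 7, 11, 18 → 29.
Combining the parts gives 34 bins, 39 pallets, 29 boxes.

34 bins, 39 pallets, 29 boxes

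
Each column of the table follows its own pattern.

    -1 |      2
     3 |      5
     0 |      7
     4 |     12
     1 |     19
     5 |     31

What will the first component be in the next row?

First component: alternating steps +4, −3, +4, −3, …, so -1, 3, 0, 4, 1, 5 → 2.

2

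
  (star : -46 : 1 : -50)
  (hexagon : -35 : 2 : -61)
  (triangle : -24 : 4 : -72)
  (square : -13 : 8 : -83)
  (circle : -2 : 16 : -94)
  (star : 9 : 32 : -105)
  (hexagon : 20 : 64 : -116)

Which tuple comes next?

(triangle : 31 : 128 : -127)

Shape: repeats star → hexagon → triangle → square → circle; star, hexagon, triangle, square, circle, star, hexagon → triangle.
Second component: +11 each step; -46, -35, -24, -13, -2, 9, 20 → 31.
For the third component, ×2 each step: 1, 2, 4, 8, 16, 32, 64 → 128.
Fourth component: −11 each step; -50, -61, -72, -83, -94, -105, -116 → -127.
Putting it together: (triangle : 31 : 128 : -127).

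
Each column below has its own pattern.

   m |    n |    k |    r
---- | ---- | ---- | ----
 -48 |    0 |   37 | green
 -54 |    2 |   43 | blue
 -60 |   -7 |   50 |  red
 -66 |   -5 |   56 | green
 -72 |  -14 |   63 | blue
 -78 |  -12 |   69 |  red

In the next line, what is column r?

Column r: repeats green → blue → red, so green, blue, red, green, blue, red → green.

green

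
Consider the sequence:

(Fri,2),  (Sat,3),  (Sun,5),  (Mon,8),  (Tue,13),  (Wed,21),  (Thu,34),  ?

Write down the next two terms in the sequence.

(Fri,55), (Sat,89)

Day goes Fri, Sat, Sun, Mon, Tue, Wed, Thu → Fri → Sat (runs through the weekdays Mon→Sun).
For the second value, each term is the sum of the two before it: 2, 3, 5, 8, 13, 21, 34 → 55 → 89.
Putting the parts together: (Fri,55) and then (Sat,89).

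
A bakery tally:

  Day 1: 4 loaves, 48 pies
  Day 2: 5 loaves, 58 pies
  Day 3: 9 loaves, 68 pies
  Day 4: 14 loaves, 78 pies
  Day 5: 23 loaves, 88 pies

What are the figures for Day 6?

Loaves: 4, 5, 9, 14, 23 → 37 (each term is the sum of the two before it).
Pies goes 48, 58, 68, 78, 88 → 98 (+10 each step).
So the next row is 37 loaves, 98 pies.

37 loaves, 98 pies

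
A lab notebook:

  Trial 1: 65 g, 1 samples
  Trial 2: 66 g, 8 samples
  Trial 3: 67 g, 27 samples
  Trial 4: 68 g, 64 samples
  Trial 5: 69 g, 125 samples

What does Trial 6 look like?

For the g, +1 each step: 65, 66, 67, 68, 69 → 70.
Samples goes 1, 8, 27, 64, 125 → 216 (perfect cubes: 1³, 2³, 3³, …).
Putting it together: 70 g, 216 samples.

70 g, 216 samples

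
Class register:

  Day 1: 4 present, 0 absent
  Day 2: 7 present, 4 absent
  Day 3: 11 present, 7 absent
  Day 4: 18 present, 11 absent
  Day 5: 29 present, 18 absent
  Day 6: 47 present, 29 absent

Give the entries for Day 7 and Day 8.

76 present, 47 absent; 123 present, 76 absent

Present: each term is the sum of the two before it, so 4, 7, 11, 18, 29, 47 → 76 → 123.
Absent — always the previous value of the present: 0, 4, 7, 11, 18, 29 → 47 → 76.
Putting the parts together: 76 present, 47 absent and then 123 present, 76 absent.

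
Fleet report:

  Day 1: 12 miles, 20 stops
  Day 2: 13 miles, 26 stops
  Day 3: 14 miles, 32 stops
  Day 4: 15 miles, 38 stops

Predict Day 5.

Miles: +1 each step, so 12, 13, 14, 15 → 16.
Stops — +6 each step: 20, 26, 32, 38 → 44.
Combining the parts gives 16 miles, 44 stops.

16 miles, 44 stops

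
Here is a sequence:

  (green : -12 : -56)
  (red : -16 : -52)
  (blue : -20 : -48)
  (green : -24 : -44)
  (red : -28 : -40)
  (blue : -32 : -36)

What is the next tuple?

Colour — repeats green → red → blue: green, red, blue, green, red, blue → green.
Second component — −4 each step: -12, -16, -20, -24, -28, -32 → -36.
For the third component, +4 each step: -56, -52, -48, -44, -40, -36 → -32.
So the next tuple is (green : -36 : -32).

(green : -36 : -32)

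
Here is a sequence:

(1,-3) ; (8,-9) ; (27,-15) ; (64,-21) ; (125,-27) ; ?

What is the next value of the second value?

Second value: −6 each step, so -3, -9, -15, -21, -27 → -33.

-33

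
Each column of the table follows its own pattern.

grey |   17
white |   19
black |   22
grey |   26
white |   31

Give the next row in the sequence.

black  37

Shade goes grey, white, black, grey, white → black (repeats grey → white → black).
Second component: differences are 2, 3, 4, … (increasing by 1 each time), so 17, 19, 22, 26, 31 → 37.
So the next row is black  37.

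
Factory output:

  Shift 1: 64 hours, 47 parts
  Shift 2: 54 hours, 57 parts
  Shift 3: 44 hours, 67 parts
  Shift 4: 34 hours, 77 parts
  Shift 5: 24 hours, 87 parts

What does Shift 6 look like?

Hours — −10 each step: 64, 54, 44, 34, 24 → 14.
Parts — +10 each step: 47, 57, 67, 77, 87 → 97.
Putting it together: 14 hours, 97 parts.

14 hours, 97 parts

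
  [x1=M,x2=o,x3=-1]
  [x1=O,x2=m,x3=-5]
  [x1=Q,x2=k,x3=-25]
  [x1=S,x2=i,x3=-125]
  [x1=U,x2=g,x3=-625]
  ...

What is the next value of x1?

X1: letters move forward 2 places in the alphabet, so M, O, Q, S, U → W.

W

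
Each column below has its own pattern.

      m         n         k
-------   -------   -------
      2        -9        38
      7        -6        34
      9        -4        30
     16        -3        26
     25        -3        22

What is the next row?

41  -4  18

Column m: 2, 7, 9, 16, 25 → 41 (each term is the sum of the two before it).
For the column n, differences are 3, 2, 1, … (decreasing by 1 each time): -9, -6, -4, -3, -3 → -4.
Column k: −4 each step, so 38, 34, 30, 26, 22 → 18.
So the next row is 41  -4  18.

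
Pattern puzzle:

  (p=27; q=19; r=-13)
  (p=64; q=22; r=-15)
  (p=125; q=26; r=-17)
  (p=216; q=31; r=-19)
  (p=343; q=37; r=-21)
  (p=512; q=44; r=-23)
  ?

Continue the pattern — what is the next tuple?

P — perfect cubes: 3³, 4³, 5³, …: 27, 64, 125, 216, 343, 512 → 729.
Q: differences are 3, 4, 5, … (increasing by 1 each time); 19, 22, 26, 31, 37, 44 → 52.
R: -13, -15, -17, -19, -21, -23 → -25 (−2 each step).
So the next tuple is (p=729; q=52; r=-25).

(p=729; q=52; r=-25)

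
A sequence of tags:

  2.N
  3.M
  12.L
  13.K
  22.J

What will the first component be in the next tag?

23

First component goes 2, 3, 12, 13, 22 → 23 (alternating steps +1, +9, +1, +9, …).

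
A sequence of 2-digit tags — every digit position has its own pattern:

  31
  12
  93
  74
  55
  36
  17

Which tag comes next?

First digit goes 3, 1, 9, 7, 5, 3, 1 → 9 (−2 each step, mod 10).
Second digit: +1 each step, mod 10, so 1, 2, 3, 4, 5, 6, 7 → 8.
So the next tag is 98.

98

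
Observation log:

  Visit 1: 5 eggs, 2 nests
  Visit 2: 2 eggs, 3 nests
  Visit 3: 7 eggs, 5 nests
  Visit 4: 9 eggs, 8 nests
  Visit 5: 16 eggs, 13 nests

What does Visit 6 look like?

Eggs: each term is the sum of the two before it, so 5, 2, 7, 9, 16 → 25.
Nests: each term is the sum of the two before it; 2, 3, 5, 8, 13 → 21.
Putting it together: 25 eggs, 21 nests.

25 eggs, 21 nests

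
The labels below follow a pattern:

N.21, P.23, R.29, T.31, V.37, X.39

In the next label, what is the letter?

Letter — letters move forward 2 places in the alphabet: N, P, R, T, V, X → Z.

Z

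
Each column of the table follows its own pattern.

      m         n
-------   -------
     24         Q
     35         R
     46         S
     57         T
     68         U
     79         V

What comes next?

Column m: +11 each step; 24, 35, 46, 57, 68, 79 → 90.
Column n: letters move forward 1 place in the alphabet; Q, R, S, T, U, V → W.
So the next row is 90  W.

90  W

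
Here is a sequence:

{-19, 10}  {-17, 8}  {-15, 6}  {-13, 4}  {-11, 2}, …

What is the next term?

First component — +2 each step: -19, -17, -15, -13, -11 → -9.
Second component: together with the first component always sums to -9; 10, 8, 6, 4, 2 → 0.
Combining the parts gives {-9, 0}.

{-9, 0}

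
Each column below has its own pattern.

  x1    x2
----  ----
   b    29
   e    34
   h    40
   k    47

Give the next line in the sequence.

n  55

Column x1: letters move forward 3 places in the alphabet, so b, e, h, k → n.
Column x2: 29, 34, 40, 47 → 55 (differences are 5, 6, 7, … (increasing by 1 each time)).
So the next line is n  55.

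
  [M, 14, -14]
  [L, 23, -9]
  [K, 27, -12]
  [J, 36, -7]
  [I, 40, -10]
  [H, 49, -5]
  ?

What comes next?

Letter goes M, L, K, J, I, H → G (letters move back 1 place in the alphabet).
Second part — alternating steps +9, +4, +9, +4, …: 14, 23, 27, 36, 40, 49 → 53.
Third part: alternating steps +5, −3, +5, −3, …, so -14, -9, -12, -7, -10, -5 → -8.
Putting it together: [G, 53, -8].

[G, 53, -8]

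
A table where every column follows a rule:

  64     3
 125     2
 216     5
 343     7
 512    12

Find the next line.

729  19

First component — perfect cubes: 4³, 5³, 6³, …: 64, 125, 216, 343, 512 → 729.
For the second component, each term is the sum of the two before it: 3, 2, 5, 7, 12 → 19.
Putting it together: 729  19.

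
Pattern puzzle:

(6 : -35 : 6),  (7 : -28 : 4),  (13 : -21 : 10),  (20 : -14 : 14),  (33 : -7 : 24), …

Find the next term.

(53 : 0 : 38)

First value: each term is the sum of the two before it, so 6, 7, 13, 20, 33 → 53.
Second value — +7 each step: -35, -28, -21, -14, -7 → 0.
Third value: each term is the sum of the two before it; 6, 4, 10, 14, 24 → 38.
Combining the parts gives (53 : 0 : 38).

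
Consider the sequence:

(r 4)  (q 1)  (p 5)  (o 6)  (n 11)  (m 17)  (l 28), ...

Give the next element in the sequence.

(k 45)

Letter goes r, q, p, o, n, m, l → k (letters move back 1 place in the alphabet).
Second part: each term is the sum of the two before it, so 4, 1, 5, 6, 11, 17, 28 → 45.
So the next element is (k 45).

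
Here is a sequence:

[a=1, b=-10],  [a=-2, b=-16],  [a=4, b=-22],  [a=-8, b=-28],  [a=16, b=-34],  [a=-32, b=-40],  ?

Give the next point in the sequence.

A goes 1, -2, 4, -8, 16, -32 → 64 (×(-2) each step).
B: -10, -16, -22, -28, -34, -40 → -46 (−6 each step).
So the next point is [a=64, b=-46].

[a=64, b=-46]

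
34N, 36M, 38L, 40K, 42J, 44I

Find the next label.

46H

For the first component, +2 each step: 34, 36, 38, 40, 42, 44 → 46.
For the letter, letters move back 1 place in the alphabet: N, M, L, K, J, I → H.
Combining the parts gives 46H.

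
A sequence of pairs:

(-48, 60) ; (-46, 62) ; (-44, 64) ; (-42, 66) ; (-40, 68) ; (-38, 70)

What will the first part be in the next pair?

First part: -48, -46, -44, -42, -40, -38 → -36 (+2 each step).
Second part: +2 each step, so 60, 62, 64, 66, 68, 70 → 72.

-36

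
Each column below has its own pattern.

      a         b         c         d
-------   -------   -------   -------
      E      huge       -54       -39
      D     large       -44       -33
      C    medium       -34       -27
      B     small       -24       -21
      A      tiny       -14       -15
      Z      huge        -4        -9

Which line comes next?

Y  large  6  -3

For the column a, letters move back 1 place in the alphabet, wrapping A→Z: E, D, C, B, A, Z → Y.
Column b: repeats huge → large → medium → small → tiny, so huge, large, medium, small, tiny, huge → large.
Column c — +10 each step: -54, -44, -34, -24, -14, -4 → 6.
Column d — +6 each step: -39, -33, -27, -21, -15, -9 → -3.
Combining the parts gives Y  large  6  -3.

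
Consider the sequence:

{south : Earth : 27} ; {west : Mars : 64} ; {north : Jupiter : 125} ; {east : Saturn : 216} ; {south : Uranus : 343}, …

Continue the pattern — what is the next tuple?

For the direction, repeats south → west → north → east: south, west, north, east, south → west.
Planet goes Earth, Mars, Jupiter, Saturn, Uranus → Neptune (runs through the planets Mercury→Neptune).
Third entry: perfect cubes: 3³, 4³, 5³, …, so 27, 64, 125, 216, 343 → 512.
Putting it together: {west : Neptune : 512}.

{west : Neptune : 512}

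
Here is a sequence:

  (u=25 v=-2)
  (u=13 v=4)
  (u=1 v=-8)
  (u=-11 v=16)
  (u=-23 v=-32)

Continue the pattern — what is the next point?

(u=-35 v=64)

U: 25, 13, 1, -11, -23 → -35 (−12 each step).
V goes -2, 4, -8, 16, -32 → 64 (×(-2) each step).
Putting it together: (u=-35 v=64).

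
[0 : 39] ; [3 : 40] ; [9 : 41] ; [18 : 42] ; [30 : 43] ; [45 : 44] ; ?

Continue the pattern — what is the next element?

First slot goes 0, 3, 9, 18, 30, 45 → 63 (differences are 3, 6, 9, … (increasing by 3 each time)).
Second slot: +1 each step; 39, 40, 41, 42, 43, 44 → 45.
So the next element is [63 : 45].

[63 : 45]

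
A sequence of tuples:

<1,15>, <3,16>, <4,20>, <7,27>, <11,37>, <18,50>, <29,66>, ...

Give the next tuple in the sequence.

<47,85>

First coordinate: each term is the sum of the two before it; 1, 3, 4, 7, 11, 18, 29 → 47.
Second coordinate: differences are 1, 4, 7, … (increasing by 3 each time), so 15, 16, 20, 27, 37, 50, 66 → 85.
Putting it together: <47,85>.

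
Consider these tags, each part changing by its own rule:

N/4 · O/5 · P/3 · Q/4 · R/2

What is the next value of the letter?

S

Letter — letters move forward 1 place in the alphabet: N, O, P, Q, R → S.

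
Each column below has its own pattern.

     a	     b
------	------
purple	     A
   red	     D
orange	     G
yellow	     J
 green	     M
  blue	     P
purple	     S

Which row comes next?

Column a — repeats purple → red → orange → yellow → green → blue: purple, red, orange, yellow, green, blue, purple → red.
Column b goes A, D, G, J, M, P, S → V (letters move forward 3 places in the alphabet).
So the next row is red  V.

red  V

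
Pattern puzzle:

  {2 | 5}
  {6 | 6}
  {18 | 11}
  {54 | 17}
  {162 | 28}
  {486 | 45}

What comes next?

{1458 | 73}

First value: 2, 6, 18, 54, 162, 486 → 1458 (×3 each step).
Second value goes 5, 6, 11, 17, 28, 45 → 73 (each term is the sum of the two before it).
Combining the parts gives {1458 | 73}.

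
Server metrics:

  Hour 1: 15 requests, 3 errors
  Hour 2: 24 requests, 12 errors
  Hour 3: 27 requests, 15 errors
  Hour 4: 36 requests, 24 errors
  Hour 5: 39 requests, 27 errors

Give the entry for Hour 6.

For the requests, alternating steps +9, +3, +9, +3, …: 15, 24, 27, 36, 39 → 48.
Errors: always 12 less than the requests; 3, 12, 15, 24, 27 → 36.
So the next row is 48 requests, 36 errors.

48 requests, 36 errors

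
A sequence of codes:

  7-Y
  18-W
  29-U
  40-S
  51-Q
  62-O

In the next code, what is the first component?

First component — +11 each step: 7, 18, 29, 40, 51, 62 → 73.
Letter: letters move back 2 places in the alphabet, so Y, W, U, S, Q, O → M.

73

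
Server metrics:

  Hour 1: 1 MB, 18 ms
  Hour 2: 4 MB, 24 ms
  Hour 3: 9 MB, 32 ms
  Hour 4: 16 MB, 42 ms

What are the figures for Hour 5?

MB: perfect squares: 1², 2², 3², …; 1, 4, 9, 16 → 25.
For the ms, differences are 6, 8, 10, … (increasing by 2 each time): 18, 24, 32, 42 → 54.
So the next row is 25 MB, 54 ms.

25 MB, 54 ms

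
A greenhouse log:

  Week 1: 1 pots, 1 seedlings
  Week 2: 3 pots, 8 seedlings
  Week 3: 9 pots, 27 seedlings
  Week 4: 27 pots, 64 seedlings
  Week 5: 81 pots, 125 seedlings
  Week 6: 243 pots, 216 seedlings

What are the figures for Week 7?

For the pots, ×3 each step: 1, 3, 9, 27, 81, 243 → 729.
Seedlings: perfect cubes: 1³, 2³, 3³, …, so 1, 8, 27, 64, 125, 216 → 343.
Combining the parts gives 729 pots, 343 seedlings.

729 pots, 343 seedlings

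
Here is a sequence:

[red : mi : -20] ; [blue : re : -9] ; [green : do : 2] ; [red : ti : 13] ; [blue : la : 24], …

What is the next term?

Colour: red, blue, green, red, blue → green (repeats red → blue → green).
For the note, runs backward through the solfège scale do→ti: mi, re, do, ti, la → sol.
Third component: +11 each step, so -20, -9, 2, 13, 24 → 35.
Combining the parts gives [green : sol : 35].

[green : sol : 35]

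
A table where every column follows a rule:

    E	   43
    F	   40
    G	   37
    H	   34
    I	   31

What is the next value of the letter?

Letter: E, F, G, H, I → J (letters move forward 1 place in the alphabet).

J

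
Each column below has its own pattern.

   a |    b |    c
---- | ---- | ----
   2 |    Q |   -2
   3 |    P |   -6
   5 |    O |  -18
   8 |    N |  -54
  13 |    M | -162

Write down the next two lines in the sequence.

21  L  -486; 34  K  -1458

For the column a, each term is the sum of the two before it: 2, 3, 5, 8, 13 → 21 → 34.
Column b: letters move back 1 place in the alphabet; Q, P, O, N, M → L → K.
Column c — ×3 each step: -2, -6, -18, -54, -162 → -486 → -1458.
So the next two lines are 21  L  -486 and 34  K  -1458.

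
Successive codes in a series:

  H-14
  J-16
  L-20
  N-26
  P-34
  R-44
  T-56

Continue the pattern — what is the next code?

V-70

Letter: letters move forward 2 places in the alphabet; H, J, L, N, P, R, T → V.
Second component: differences are 2, 4, 6, … (increasing by 2 each time), so 14, 16, 20, 26, 34, 44, 56 → 70.
Putting it together: V-70.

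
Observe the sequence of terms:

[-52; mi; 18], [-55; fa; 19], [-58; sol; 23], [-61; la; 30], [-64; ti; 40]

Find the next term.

First coordinate — −3 each step: -52, -55, -58, -61, -64 → -67.
For the note, runs through the solfège scale do→ti: mi, fa, sol, la, ti → do.
Third coordinate: differences are 1, 4, 7, … (increasing by 3 each time); 18, 19, 23, 30, 40 → 53.
Combining the parts gives [-67; do; 53].

[-67; do; 53]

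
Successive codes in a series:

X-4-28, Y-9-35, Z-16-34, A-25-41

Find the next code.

B-36-40

Letter — letters move forward 1 place in the alphabet, wrapping Z→A: X, Y, Z, A → B.
Second component — perfect squares: 2², 3², 4², …: 4, 9, 16, 25 → 36.
Third component: alternating steps +7, −1, +7, −1, …; 28, 35, 34, 41 → 40.
Putting it together: B-36-40.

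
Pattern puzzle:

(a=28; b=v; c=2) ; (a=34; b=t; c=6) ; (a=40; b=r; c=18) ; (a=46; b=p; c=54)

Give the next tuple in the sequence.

A — +6 each step: 28, 34, 40, 46 → 52.
B — letters move back 2 places in the alphabet: v, t, r, p → n.
C: ×3 each step; 2, 6, 18, 54 → 162.
Putting it together: (a=52; b=n; c=162).

(a=52; b=n; c=162)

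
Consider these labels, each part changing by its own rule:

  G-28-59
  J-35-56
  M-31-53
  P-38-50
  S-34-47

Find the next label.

V-41-44

Letter goes G, J, M, P, S → V (letters move forward 3 places in the alphabet).
Second component: 28, 35, 31, 38, 34 → 41 (alternating steps +7, −4, +7, −4, …).
For the third component, −3 each step: 59, 56, 53, 50, 47 → 44.
Combining the parts gives V-41-44.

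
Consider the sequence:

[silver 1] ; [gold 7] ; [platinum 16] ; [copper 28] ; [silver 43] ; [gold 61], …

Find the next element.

[platinum 82]

Metal: silver, gold, platinum, copper, silver, gold → platinum (repeats silver → gold → platinum → copper).
Second entry: 1, 7, 16, 28, 43, 61 → 82 (differences are 6, 9, 12, … (increasing by 3 each time)).
Putting it together: [platinum 82].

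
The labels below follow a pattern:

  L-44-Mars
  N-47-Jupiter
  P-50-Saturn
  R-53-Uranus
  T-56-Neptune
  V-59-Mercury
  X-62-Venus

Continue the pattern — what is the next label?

For the letter, letters move forward 2 places in the alphabet: L, N, P, R, T, V, X → Z.
Second component goes 44, 47, 50, 53, 56, 59, 62 → 65 (+3 each step).
Planet: runs through the planets Mercury→Neptune, so Mars, Jupiter, Saturn, Uranus, Neptune, Mercury, Venus → Earth.
So the next label is Z-65-Earth.

Z-65-Earth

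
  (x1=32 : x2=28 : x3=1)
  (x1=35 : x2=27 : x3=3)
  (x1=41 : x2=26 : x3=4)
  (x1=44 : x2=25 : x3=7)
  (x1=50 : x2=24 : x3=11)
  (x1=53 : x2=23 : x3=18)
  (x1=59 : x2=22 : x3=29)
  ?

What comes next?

X1 — alternating steps +3, +6, +3, +6, …: 32, 35, 41, 44, 50, 53, 59 → 62.
For the x2, −1 each step: 28, 27, 26, 25, 24, 23, 22 → 21.
X3: 1, 3, 4, 7, 11, 18, 29 → 47 (each term is the sum of the two before it).
So the next tuple is (x1=62 : x2=21 : x3=47).

(x1=62 : x2=21 : x3=47)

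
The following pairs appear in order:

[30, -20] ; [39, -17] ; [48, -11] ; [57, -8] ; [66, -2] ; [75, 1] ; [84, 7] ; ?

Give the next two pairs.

[93, 10], [102, 16]

First value: +9 each step; 30, 39, 48, 57, 66, 75, 84 → 93 → 102.
Second value — alternating steps +3, +6, +3, +6, …: -20, -17, -11, -8, -2, 1, 7 → 10 → 16.
Putting the parts together: [93, 10] and then [102, 16].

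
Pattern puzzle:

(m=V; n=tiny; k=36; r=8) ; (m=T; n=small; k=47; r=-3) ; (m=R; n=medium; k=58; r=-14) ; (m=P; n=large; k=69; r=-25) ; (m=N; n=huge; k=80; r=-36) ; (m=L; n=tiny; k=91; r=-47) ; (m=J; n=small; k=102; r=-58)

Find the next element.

(m=H; n=medium; k=113; r=-69)

M: V, T, R, P, N, L, J → H (letters move back 2 places in the alphabet).
N: repeats tiny → small → medium → large → huge, so tiny, small, medium, large, huge, tiny, small → medium.
K: +11 each step; 36, 47, 58, 69, 80, 91, 102 → 113.
R: 8, -3, -14, -25, -36, -47, -58 → -69 (together with the k always sums to 44).
Putting it together: (m=H; n=medium; k=113; r=-69).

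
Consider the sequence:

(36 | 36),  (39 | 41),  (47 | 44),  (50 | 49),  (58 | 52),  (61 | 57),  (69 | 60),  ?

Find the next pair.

(72 | 65)

First value: alternating steps +3, +8, +3, +8, …, so 36, 39, 47, 50, 58, 61, 69 → 72.
Second value goes 36, 41, 44, 49, 52, 57, 60 → 65 (alternating steps +5, +3, +5, +3, …).
Combining the parts gives (72 | 65).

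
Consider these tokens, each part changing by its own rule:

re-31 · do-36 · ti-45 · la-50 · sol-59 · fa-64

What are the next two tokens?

mi-73, re-78

Note: runs backward through the solfège scale do→ti; re, do, ti, la, sol, fa → mi → re.
Second component — alternating steps +5, +9, +5, +9, …: 31, 36, 45, 50, 59, 64 → 73 → 78.
So the next two tokens are mi-73 and re-78.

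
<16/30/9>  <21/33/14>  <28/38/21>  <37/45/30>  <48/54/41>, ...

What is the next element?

First slot goes 16, 21, 28, 37, 48 → 61 (differences are 5, 7, 9, … (increasing by 2 each time)).
Second slot: differences are 3, 5, 7, … (increasing by 2 each time), so 30, 33, 38, 45, 54 → 65.
Third slot: always 7 less than the first slot, so 9, 14, 21, 30, 41 → 54.
So the next element is <61/65/54>.

<61/65/54>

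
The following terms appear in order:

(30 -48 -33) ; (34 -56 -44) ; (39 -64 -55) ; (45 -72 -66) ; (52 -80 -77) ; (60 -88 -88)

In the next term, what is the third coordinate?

-99

Third coordinate: -33, -44, -55, -66, -77, -88 → -99 (−11 each step).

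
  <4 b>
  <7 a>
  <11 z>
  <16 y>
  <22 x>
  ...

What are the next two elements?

<29 w>, <37 v>

First entry: 4, 7, 11, 16, 22 → 29 → 37 (differences are 3, 4, 5, … (increasing by 1 each time)).
Letter: letters move back 1 place in the alphabet, wrapping A→Z; b, a, z, y, x → w → v.
So the next two elements are <29 w> and <37 v>.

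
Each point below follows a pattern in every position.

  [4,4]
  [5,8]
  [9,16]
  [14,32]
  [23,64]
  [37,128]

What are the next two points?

First entry: each term is the sum of the two before it, so 4, 5, 9, 14, 23, 37 → 60 → 97.
Second entry — ×2 each step: 4, 8, 16, 32, 64, 128 → 256 → 512.
So the next two points are [60,256] and [97,512].

[60,256], [97,512]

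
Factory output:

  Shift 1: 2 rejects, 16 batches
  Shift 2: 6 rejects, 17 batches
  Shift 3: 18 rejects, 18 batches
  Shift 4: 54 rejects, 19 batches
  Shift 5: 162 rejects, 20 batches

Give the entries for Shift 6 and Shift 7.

486 rejects, 21 batches; 1458 rejects, 22 batches

Rejects: 2, 6, 18, 54, 162 → 486 → 1458 (×3 each step).
Batches: +1 each step; 16, 17, 18, 19, 20 → 21 → 22.
Putting the parts together: 486 rejects, 21 batches and then 1458 rejects, 22 batches.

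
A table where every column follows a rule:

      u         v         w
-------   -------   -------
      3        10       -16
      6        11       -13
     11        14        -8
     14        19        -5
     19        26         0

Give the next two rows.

Column u: alternating steps +3, +5, +3, +5, …, so 3, 6, 11, 14, 19 → 22 → 27.
Column v: differences are 1, 3, 5, … (increasing by 2 each time), so 10, 11, 14, 19, 26 → 35 → 46.
Column w goes -16, -13, -8, -5, 0 → 3 → 8 (alternating steps +3, +5, +3, +5, …).
Putting the parts together: 22  35  3 and then 27  46  8.

22  35  3; 27  46  8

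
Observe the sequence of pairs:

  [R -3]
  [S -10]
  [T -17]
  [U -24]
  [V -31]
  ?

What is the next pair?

[W -38]

Letter: R, S, T, U, V → W (letters move forward 1 place in the alphabet).
Second component goes -3, -10, -17, -24, -31 → -38 (−7 each step).
Combining the parts gives [W -38].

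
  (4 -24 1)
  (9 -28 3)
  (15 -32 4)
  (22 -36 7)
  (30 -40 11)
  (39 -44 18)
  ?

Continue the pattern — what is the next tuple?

(49 -48 29)

First coordinate: differences are 5, 6, 7, … (increasing by 1 each time), so 4, 9, 15, 22, 30, 39 → 49.
Second coordinate goes -24, -28, -32, -36, -40, -44 → -48 (−4 each step).
Third coordinate — each term is the sum of the two before it: 1, 3, 4, 7, 11, 18 → 29.
Combining the parts gives (49 -48 29).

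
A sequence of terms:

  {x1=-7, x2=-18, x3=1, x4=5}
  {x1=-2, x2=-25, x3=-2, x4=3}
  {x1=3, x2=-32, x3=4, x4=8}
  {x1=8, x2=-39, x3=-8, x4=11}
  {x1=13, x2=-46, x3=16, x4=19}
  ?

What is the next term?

{x1=18, x2=-53, x3=-32, x4=30}

X1: -7, -2, 3, 8, 13 → 18 (+5 each step).
For the x2, −7 each step: -18, -25, -32, -39, -46 → -53.
X3 — ×(-2) each step: 1, -2, 4, -8, 16 → -32.
X4: each term is the sum of the two before it; 5, 3, 8, 11, 19 → 30.
Putting it together: {x1=18, x2=-53, x3=-32, x4=30}.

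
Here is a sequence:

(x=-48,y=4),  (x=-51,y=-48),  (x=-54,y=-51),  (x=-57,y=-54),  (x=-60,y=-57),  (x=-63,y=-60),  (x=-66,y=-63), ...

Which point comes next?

X goes -48, -51, -54, -57, -60, -63, -66 → -69 (−3 each step).
Y goes 4, -48, -51, -54, -57, -60, -63 → -66 (always the previous value of the x).
Combining the parts gives (x=-69,y=-66).

(x=-69,y=-66)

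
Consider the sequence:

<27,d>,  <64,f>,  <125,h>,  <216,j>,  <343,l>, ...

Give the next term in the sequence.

First component: 27, 64, 125, 216, 343 → 512 (perfect cubes: 3³, 4³, 5³, …).
Letter: letters move forward 2 places in the alphabet, so d, f, h, j, l → n.
Combining the parts gives <512,n>.

<512,n>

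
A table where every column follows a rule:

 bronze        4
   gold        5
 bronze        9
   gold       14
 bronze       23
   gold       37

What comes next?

Rank: alternates bronze ↔ gold, so bronze, gold, bronze, gold, bronze, gold → bronze.
Second component: each term is the sum of the two before it; 4, 5, 9, 14, 23, 37 → 60.
Putting it together: bronze  60.

bronze  60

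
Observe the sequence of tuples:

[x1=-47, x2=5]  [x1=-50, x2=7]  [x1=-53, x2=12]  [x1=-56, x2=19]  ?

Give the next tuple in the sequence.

[x1=-59, x2=31]

X1: −3 each step; -47, -50, -53, -56 → -59.
X2: 5, 7, 12, 19 → 31 (each term is the sum of the two before it).
Putting it together: [x1=-59, x2=31].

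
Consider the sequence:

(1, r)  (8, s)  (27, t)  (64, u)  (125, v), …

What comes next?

(216, w)

First component: perfect cubes: 1³, 2³, 3³, …; 1, 8, 27, 64, 125 → 216.
Letter — letters move forward 1 place in the alphabet: r, s, t, u, v → w.
So the next point is (216, w).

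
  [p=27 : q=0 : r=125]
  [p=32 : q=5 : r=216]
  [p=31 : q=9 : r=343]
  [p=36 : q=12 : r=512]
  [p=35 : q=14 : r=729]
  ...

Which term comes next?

P: alternating steps +5, −1, +5, −1, …; 27, 32, 31, 36, 35 → 40.
For the q, differences are 5, 4, 3, … (decreasing by 1 each time): 0, 5, 9, 12, 14 → 15.
R — perfect cubes: 5³, 6³, 7³, …: 125, 216, 343, 512, 729 → 1000.
Combining the parts gives [p=40 : q=15 : r=1000].

[p=40 : q=15 : r=1000]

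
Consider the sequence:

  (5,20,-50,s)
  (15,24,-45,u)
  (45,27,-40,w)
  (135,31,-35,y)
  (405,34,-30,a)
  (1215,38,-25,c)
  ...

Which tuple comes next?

For the first coordinate, ×3 each step: 5, 15, 45, 135, 405, 1215 → 3645.
For the second coordinate, alternating steps +4, +3, +4, +3, …: 20, 24, 27, 31, 34, 38 → 41.
Third coordinate: -50, -45, -40, -35, -30, -25 → -20 (+5 each step).
For the letter, letters move forward 2 places in the alphabet, wrapping Z→A: s, u, w, y, a, c → e.
So the next tuple is (3645,41,-20,e).

(3645,41,-20,e)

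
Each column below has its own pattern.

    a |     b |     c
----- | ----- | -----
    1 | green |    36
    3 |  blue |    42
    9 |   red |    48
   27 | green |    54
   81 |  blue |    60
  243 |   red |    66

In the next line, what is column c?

72

Column c: +6 each step, so 36, 42, 48, 54, 60, 66 → 72.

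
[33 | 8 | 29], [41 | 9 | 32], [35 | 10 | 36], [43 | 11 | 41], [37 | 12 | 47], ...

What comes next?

[45 | 13 | 54]

For the first component, alternating steps +8, −6, +8, −6, …: 33, 41, 35, 43, 37 → 45.
Second component: +1 each step; 8, 9, 10, 11, 12 → 13.
Third component: differences are 3, 4, 5, … (increasing by 1 each time); 29, 32, 36, 41, 47 → 54.
Combining the parts gives [45 | 13 | 54].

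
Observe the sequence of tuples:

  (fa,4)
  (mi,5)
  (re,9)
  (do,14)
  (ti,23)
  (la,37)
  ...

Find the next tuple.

Note: fa, mi, re, do, ti, la → sol (runs backward through the solfège scale do→ti).
Second part: 4, 5, 9, 14, 23, 37 → 60 (each term is the sum of the two before it).
So the next tuple is (sol,60).

(sol,60)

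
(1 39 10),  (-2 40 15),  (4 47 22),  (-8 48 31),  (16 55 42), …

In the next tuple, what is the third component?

Third component: differences are 5, 7, 9, … (increasing by 2 each time); 10, 15, 22, 31, 42 → 55.

55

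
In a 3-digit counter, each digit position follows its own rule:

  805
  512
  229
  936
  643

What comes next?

350

First digit: −3 each step, mod 10; 8, 5, 2, 9, 6 → 3.
Second digit: +1 each step, mod 10; 0, 1, 2, 3, 4 → 5.
Third digit: 5, 2, 9, 6, 3 → 0 (−3 each step, mod 10).
Putting it together: 350.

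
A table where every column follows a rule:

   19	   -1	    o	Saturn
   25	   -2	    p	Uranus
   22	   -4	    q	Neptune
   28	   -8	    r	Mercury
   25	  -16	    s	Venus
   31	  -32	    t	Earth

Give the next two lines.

First component: alternating steps +6, −3, +6, −3, …; 19, 25, 22, 28, 25, 31 → 28 → 34.
Second component goes -1, -2, -4, -8, -16, -32 → -64 → -128 (×2 each step).
Letter: letters move forward 1 place in the alphabet; o, p, q, r, s, t → u → v.
Planet: runs through the planets Mercury→Neptune, so Saturn, Uranus, Neptune, Mercury, Venus, Earth → Mars → Jupiter.
Putting the parts together: 28  -64  u  Mars and then 34  -128  v  Jupiter.

28  -64  u  Mars; 34  -128  v  Jupiter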